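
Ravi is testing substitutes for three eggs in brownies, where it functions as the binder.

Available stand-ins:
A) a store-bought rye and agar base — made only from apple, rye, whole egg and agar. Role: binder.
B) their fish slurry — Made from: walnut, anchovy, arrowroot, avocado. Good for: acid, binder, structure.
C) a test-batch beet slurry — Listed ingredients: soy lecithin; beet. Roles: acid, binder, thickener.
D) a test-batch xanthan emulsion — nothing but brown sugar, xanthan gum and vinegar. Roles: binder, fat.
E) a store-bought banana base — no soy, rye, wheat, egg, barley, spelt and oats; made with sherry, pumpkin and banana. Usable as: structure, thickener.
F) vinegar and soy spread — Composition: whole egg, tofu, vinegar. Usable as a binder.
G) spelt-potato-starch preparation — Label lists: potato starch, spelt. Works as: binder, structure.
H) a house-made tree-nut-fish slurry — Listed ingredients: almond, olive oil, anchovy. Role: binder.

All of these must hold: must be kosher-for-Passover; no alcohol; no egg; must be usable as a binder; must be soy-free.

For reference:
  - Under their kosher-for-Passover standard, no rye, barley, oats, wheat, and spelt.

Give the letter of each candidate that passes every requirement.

B, D, H

A: has rye, so not kosher-for-Passover; has whole egg, so not egg-free — reject
B: no alcohol, no egg — valid
C: has soy lecithin, so not soy-free — no
D: kosher-for-Passover, no egg — OK
E: not usable as a binder; has sherry, so not alcohol-free — no
F: has tofu, so not soy-free; has whole egg, so not egg-free — out
G: has spelt, so not kosher-for-Passover — out
H: nothing on the exclusion list — keep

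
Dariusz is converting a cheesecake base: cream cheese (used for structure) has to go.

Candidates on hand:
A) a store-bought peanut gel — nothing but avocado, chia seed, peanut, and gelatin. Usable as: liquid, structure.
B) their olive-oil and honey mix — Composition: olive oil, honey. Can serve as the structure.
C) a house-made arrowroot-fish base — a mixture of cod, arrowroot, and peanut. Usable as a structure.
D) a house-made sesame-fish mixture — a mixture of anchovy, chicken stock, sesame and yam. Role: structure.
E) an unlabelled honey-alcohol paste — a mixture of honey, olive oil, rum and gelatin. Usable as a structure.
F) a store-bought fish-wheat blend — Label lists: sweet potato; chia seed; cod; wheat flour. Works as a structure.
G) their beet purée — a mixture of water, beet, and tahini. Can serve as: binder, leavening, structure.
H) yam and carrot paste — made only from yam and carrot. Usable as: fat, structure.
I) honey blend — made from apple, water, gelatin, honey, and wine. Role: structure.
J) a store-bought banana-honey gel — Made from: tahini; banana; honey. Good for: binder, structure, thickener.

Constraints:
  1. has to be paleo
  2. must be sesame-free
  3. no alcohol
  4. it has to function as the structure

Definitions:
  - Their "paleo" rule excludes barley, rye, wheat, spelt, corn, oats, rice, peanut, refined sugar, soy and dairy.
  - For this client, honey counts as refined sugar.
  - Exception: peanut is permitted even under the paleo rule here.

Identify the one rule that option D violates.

usable as a structure: satisfied
paleo: satisfied
sesame-free: has sesame — fails
alcohol-free: satisfied

sesame-free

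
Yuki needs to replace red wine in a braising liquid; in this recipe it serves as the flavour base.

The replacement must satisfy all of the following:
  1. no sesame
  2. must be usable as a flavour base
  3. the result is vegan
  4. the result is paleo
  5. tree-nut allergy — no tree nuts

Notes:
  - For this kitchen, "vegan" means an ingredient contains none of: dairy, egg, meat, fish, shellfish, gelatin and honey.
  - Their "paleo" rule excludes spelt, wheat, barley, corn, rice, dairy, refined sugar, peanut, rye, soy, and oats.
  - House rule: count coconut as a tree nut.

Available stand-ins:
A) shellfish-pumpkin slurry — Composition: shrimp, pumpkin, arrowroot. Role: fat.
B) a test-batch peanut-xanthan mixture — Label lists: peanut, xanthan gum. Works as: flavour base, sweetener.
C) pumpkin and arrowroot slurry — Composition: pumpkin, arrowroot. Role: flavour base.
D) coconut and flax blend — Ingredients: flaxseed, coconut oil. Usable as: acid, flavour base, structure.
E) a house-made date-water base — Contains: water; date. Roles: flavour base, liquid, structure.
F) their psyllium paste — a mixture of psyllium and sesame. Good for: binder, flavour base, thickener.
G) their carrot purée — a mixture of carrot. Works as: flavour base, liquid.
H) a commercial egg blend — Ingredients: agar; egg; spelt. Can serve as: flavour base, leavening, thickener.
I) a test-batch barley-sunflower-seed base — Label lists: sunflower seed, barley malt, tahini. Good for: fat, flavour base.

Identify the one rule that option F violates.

usable as a flavour base: satisfied
vegan: satisfied
paleo: satisfied
tree-nut-free: satisfied
sesame-free: has sesame — fails

sesame-free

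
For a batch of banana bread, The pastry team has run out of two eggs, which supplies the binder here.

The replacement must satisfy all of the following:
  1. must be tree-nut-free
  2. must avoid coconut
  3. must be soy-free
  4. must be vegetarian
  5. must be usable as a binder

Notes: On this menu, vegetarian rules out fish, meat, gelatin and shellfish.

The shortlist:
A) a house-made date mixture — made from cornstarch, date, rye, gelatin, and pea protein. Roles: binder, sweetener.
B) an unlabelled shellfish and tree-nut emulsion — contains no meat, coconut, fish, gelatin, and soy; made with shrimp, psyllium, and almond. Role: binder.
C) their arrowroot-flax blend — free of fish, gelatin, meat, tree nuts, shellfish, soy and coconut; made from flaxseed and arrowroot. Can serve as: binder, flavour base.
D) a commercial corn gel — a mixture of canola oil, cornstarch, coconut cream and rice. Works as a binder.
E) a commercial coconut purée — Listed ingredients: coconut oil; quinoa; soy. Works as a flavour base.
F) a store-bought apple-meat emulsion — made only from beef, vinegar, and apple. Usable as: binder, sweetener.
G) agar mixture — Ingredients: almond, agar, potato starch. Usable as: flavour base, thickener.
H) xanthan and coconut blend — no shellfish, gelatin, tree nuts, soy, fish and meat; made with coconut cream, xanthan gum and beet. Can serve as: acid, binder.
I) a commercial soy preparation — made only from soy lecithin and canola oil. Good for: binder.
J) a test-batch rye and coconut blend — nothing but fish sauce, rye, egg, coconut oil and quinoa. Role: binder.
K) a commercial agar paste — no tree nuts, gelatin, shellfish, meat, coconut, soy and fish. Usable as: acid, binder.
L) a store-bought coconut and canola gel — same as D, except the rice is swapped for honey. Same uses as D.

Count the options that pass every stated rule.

A: has gelatin, so not vegetarian — no
B: has shrimp, so not vegetarian; has almond, so not tree-nut-free — reject
C: works as a binder, no tree nuts, vegetarian — OK
D: has coconut cream, so not coconut-free — no
E: not usable as a binder; has coconut oil, so not coconut-free (and 1 more) — reject
F: has beef, so not vegetarian — out
G: not usable as a binder; has almond, so not tree-nut-free — reject
H: has coconut cream, so not coconut-free — reject
I: has soy lecithin, so not soy-free — no
J: has fish sauce, so not vegetarian; has coconut oil, so not coconut-free — reject
K: nothing on the exclusion list — OK
L: has coconut cream, so not coconut-free — reject

2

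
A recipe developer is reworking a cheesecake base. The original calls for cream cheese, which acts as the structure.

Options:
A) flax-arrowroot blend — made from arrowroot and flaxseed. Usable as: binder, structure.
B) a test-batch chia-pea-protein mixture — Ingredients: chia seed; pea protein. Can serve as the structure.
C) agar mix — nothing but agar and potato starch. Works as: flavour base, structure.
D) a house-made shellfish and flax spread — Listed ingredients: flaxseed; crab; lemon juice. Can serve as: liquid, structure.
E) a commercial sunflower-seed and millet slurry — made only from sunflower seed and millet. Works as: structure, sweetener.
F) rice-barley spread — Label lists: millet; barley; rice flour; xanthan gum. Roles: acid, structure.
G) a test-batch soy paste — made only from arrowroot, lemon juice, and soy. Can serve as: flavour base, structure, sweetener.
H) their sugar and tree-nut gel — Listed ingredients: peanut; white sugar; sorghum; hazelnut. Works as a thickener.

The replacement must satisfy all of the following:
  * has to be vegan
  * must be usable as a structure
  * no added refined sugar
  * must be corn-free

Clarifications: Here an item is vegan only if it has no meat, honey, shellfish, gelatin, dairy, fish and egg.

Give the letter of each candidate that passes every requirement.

A: nothing on the exclusion list — keep
B: only chia seed and pea protein; none excluded — valid
C: only agar and potato starch; none excluded — OK
D: has crab, so not vegan — out
E: works as a structure, no corn, vegan — keep
F: barley and rice flour etc. — none of it excluded — valid
G: works as a structure, no corn, no refined sugar — valid
H: not usable as a structure; has white sugar, so not no-added-sugar — no

A, B, C, E, F, G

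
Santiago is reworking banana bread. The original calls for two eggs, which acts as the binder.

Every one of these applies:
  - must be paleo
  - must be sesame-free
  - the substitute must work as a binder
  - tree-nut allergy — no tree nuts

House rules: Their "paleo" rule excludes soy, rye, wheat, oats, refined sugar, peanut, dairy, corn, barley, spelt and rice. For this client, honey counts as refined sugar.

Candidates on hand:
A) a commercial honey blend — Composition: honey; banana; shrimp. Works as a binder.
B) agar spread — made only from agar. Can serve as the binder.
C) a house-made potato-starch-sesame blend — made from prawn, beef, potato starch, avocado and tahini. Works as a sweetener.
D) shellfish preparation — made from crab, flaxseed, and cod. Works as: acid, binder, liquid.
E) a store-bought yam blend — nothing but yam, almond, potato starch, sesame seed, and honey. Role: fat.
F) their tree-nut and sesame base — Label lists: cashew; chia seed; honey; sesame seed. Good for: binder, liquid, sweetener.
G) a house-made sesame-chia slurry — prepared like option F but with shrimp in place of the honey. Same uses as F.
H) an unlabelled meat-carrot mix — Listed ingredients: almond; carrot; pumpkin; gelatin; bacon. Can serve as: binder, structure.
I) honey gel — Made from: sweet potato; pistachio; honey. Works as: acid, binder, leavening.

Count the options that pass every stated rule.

2

A: has honey, so not paleo — no
B: only agar; none excluded — keep
C: not usable as a binder; has tahini, so not sesame-free — out
D: all constraints satisfied — keep
E: not usable as a binder; has honey, so not paleo (and 2 more) — no
F: has honey, so not paleo; has sesame seed, so not sesame-free (and 1 more) — out
G: has sesame seed, so not sesame-free; has cashew, so not tree-nut-free — out
H: has almond, so not tree-nut-free — no
I: has honey, so not paleo; has pistachio, so not tree-nut-free — no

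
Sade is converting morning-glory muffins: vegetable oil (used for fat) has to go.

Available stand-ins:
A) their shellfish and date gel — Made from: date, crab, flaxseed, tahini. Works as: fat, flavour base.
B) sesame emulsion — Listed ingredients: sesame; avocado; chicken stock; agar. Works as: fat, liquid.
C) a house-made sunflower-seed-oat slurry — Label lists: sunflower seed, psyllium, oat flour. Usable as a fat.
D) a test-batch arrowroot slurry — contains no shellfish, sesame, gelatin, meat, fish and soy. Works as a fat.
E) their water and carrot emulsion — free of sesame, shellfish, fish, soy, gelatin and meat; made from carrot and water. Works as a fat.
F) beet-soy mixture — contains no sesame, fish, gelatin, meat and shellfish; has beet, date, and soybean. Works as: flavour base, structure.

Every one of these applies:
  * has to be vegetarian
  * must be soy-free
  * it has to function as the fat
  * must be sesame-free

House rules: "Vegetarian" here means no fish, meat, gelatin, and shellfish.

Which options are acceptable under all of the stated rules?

A: has crab, so not vegetarian; has tahini, so not sesame-free — no
B: has chicken stock, so not vegetarian; has sesame, so not sesame-free — no
C: nothing on the exclusion list — OK
D: every rule checks out — keep
E: works as a fat, no sesame, no soy — valid
F: not usable as a fat; has soybean, so not soy-free — reject

C, D, E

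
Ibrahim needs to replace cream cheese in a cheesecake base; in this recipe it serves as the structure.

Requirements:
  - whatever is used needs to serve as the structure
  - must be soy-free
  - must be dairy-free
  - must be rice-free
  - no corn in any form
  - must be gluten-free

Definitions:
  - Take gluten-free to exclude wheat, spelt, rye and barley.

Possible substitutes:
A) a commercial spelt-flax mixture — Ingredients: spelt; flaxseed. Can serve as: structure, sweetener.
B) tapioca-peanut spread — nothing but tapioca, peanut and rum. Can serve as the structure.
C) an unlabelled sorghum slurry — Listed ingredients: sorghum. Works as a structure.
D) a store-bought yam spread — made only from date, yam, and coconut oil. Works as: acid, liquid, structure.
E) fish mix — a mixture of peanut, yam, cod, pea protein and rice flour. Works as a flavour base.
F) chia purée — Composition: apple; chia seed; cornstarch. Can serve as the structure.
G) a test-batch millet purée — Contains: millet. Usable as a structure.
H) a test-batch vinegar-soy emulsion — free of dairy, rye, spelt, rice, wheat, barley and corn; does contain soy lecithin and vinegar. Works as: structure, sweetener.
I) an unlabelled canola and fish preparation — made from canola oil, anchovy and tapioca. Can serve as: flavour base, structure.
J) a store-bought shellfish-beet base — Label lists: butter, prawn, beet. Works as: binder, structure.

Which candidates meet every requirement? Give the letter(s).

A: has spelt, so not gluten-free — reject
B: only rum, peanut and tapioca; none excluded — keep
C: no dairy, no corn — keep
D: only coconut oil, yam, and date; none excluded — OK
E: not usable as a structure; has rice flour, so not rice-free — out
F: has cornstarch, so not corn-free — out
G: no soy, gluten-free — OK
H: has soy lecithin, so not soy-free — out
I: gluten-free, no rice — keep
J: has butter, so not dairy-free — reject

B, C, D, G, I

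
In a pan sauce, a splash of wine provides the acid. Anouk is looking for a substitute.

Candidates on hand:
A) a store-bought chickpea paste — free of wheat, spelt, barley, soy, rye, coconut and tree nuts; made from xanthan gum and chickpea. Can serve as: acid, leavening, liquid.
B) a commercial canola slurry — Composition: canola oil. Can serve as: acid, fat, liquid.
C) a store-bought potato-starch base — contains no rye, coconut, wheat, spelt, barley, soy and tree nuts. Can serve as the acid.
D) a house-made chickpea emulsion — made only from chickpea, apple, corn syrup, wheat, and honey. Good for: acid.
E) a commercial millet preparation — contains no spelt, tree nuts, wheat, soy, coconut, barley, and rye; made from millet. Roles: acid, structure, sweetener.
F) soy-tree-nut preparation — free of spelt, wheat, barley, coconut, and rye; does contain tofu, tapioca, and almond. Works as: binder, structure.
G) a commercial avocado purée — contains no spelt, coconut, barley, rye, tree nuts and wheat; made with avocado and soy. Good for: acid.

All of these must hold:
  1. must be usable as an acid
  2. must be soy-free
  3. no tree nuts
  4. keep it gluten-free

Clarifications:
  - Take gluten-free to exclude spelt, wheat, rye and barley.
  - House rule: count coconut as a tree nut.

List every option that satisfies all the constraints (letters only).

A, B, C, E

A: no soy, tree-nut-free — OK
B: no soy, gluten-free — keep
C: no soy, gluten-free — keep
D: has wheat, so not gluten-free — out
E: works as an acid, gluten-free, no soy — OK
F: not usable as an acid; has almond, so not tree-nut-free (and 1 more) — no
G: has soy, so not soy-free — out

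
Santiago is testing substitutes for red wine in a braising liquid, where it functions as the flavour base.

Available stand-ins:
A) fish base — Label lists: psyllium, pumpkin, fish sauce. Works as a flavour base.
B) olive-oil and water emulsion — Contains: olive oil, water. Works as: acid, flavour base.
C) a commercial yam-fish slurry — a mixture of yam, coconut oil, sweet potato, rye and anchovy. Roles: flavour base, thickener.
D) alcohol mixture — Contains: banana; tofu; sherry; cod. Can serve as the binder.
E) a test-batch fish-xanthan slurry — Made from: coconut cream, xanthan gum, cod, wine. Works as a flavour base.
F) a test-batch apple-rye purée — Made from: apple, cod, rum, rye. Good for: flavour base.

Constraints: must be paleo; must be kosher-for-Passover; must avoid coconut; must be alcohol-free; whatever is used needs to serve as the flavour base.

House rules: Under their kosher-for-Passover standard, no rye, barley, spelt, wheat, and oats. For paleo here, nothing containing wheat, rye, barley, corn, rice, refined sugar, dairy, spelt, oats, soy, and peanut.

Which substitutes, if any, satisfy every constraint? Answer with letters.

A, B

A: no alcohol, paleo — OK
B: nothing on the exclusion list — valid
C: has rye, so not kosher-for-Passover; has rye, so not paleo (and 1 more) — out
D: not usable as a flavour base; has tofu, so not paleo (and 1 more) — no
E: has coconut cream, so not coconut-free; has wine, so not alcohol-free — reject
F: has rye, so not kosher-for-Passover; has rye, so not paleo (and 1 more) — no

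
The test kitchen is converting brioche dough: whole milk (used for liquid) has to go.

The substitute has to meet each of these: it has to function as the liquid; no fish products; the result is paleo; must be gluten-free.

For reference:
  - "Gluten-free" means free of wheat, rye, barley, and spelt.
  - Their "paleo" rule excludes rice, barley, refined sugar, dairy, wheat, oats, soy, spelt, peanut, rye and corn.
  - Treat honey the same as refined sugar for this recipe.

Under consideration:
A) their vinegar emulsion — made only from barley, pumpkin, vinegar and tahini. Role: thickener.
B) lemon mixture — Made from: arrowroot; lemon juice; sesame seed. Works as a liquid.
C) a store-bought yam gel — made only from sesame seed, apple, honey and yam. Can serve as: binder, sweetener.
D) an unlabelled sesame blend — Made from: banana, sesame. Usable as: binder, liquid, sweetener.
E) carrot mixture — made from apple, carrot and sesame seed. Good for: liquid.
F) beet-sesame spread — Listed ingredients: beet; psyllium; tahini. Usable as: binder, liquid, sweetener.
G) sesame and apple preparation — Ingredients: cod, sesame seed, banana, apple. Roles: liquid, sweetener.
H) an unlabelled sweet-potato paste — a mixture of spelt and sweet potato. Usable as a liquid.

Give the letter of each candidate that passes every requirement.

A: not usable as a liquid; has barley, so not gluten-free (and 1 more) — out
B: all constraints satisfied — OK
C: not usable as a liquid; has honey, so not paleo — reject
D: every rule checks out — valid
E: only sesame seed, carrot and apple; none excluded — keep
F: only tahini, beet and psyllium; none excluded — valid
G: has cod, so not fish-free — no
H: has spelt, so not gluten-free; has spelt, so not paleo — out

B, D, E, F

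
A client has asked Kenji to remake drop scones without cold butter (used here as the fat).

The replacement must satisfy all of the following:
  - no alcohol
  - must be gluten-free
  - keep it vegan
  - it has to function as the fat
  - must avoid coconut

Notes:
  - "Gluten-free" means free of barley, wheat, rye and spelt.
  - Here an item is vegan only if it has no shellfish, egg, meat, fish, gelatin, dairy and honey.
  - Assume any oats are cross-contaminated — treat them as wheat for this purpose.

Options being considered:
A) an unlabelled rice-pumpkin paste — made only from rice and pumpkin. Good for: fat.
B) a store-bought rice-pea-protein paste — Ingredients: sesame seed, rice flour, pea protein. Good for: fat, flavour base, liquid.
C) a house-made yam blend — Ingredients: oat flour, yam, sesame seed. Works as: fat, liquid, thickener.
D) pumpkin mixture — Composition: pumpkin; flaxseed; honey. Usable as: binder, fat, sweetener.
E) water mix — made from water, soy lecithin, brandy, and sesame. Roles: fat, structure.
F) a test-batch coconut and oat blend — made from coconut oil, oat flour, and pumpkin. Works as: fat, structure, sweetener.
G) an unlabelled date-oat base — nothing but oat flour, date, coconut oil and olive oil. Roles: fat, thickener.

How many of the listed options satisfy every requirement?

A: only rice and pumpkin; none excluded — OK
B: only rice flour, sesame seed, and pea protein; none excluded — keep
C: has oat flour, so not gluten-free — reject
D: has honey, so not vegan — no
E: has brandy, so not alcohol-free — reject
F: has oat flour, so not gluten-free; has coconut oil, so not coconut-free — no
G: has oat flour, so not gluten-free; has coconut oil, so not coconut-free — out

2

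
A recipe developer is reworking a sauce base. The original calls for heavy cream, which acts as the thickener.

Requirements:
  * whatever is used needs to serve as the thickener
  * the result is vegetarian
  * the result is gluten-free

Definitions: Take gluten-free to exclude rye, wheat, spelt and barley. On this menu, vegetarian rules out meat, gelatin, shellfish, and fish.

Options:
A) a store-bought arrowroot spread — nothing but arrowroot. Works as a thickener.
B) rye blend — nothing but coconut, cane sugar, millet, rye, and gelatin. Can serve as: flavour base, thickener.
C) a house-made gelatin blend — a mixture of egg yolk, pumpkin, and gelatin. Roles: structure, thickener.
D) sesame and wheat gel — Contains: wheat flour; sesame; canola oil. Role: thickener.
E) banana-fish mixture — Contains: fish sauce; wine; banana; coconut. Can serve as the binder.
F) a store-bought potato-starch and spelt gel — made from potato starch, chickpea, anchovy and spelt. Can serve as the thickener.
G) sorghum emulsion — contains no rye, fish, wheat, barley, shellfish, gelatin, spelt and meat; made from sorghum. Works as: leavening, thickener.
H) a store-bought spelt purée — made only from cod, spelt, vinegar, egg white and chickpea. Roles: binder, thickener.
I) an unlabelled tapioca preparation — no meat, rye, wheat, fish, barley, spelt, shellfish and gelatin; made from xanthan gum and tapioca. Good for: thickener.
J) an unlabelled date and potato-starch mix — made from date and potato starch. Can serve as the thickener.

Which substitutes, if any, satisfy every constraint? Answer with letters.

A: nothing on the exclusion list — OK
B: has rye, so not gluten-free; has gelatin, so not vegetarian — out
C: has gelatin, so not vegetarian — no
D: has wheat flour, so not gluten-free — out
E: not usable as a thickener; has fish sauce, so not vegetarian — out
F: has spelt, so not gluten-free; has anchovy, so not vegetarian — out
G: works as a thickener, gluten-free, vegetarian — OK
H: has spelt, so not gluten-free; has cod, so not vegetarian — no
I: gluten-free, vegetarian — OK
J: only potato starch and date; none excluded — keep

A, G, I, J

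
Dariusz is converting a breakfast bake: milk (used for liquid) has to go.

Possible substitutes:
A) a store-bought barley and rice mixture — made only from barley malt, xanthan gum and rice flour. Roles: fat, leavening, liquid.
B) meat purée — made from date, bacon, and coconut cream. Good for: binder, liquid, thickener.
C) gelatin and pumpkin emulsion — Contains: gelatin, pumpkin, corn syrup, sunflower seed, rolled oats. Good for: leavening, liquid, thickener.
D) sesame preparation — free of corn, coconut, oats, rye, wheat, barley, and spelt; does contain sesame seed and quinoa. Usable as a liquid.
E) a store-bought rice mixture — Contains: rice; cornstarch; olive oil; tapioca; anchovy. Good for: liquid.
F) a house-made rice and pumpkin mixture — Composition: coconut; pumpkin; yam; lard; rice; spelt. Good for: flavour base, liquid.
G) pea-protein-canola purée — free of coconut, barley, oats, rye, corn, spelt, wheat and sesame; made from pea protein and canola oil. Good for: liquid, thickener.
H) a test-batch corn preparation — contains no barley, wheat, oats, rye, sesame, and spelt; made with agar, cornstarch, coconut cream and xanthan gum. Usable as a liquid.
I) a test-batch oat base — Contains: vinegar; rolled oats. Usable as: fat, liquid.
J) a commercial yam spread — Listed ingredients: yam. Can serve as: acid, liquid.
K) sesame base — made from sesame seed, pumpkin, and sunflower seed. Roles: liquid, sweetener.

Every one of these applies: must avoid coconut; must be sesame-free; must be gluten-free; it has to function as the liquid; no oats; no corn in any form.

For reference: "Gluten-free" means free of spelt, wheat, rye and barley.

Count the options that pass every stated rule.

A: has barley malt, so not gluten-free — no
B: has coconut cream, so not coconut-free — no
C: has rolled oats, so not oat-free; has corn syrup, so not corn-free — reject
D: has sesame seed, so not sesame-free — out
E: has cornstarch, so not corn-free — no
F: has spelt, so not gluten-free; has coconut, so not coconut-free — no
G: works as a liquid, gluten-free, no oats — keep
H: has coconut cream, so not coconut-free; has cornstarch, so not corn-free — out
I: has rolled oats, so not oat-free — no
J: gluten-free, no oats — keep
K: has sesame seed, so not sesame-free — out

2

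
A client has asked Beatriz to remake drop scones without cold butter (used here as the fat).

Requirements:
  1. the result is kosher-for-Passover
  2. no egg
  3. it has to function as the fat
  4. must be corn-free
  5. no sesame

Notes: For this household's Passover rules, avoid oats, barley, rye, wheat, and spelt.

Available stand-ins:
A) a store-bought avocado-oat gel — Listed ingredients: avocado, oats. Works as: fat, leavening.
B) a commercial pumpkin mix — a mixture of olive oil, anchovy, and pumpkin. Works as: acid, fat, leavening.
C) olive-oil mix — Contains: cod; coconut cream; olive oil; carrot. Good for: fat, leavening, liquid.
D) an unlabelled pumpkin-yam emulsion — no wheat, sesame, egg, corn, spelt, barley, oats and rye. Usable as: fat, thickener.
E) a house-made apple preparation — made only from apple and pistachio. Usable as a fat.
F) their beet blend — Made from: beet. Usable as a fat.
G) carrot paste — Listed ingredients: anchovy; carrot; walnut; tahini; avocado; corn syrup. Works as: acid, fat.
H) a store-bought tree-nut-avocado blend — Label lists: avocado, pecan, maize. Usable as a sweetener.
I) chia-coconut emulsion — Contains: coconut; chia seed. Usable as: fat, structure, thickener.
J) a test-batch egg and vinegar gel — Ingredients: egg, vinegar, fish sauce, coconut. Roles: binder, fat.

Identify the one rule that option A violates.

usable as a fat: satisfied
kosher-for-Passover: has oats — fails
sesame-free: satisfied
corn-free: satisfied
egg-free: satisfied

kosher-for-Passover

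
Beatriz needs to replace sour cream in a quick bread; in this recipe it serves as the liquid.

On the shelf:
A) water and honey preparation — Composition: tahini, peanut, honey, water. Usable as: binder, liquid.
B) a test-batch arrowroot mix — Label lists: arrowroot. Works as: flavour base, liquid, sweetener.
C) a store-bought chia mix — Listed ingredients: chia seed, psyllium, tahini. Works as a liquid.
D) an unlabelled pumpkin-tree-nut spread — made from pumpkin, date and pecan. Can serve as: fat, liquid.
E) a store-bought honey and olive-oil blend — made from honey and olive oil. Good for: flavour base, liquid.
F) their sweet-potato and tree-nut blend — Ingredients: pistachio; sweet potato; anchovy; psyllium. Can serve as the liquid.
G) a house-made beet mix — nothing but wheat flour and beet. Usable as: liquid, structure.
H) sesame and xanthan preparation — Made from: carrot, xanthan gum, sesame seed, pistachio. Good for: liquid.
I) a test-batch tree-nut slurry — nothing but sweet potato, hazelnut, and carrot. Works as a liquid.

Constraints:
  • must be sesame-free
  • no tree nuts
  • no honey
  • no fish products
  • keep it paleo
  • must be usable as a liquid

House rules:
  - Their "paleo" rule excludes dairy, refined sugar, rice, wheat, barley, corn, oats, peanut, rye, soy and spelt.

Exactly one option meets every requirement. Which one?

B

A: has peanut, so not paleo; has tahini, so not sesame-free (and 1 more) — reject
B: nothing on the exclusion list — keep
C: has tahini, so not sesame-free — reject
D: has pecan, so not tree-nut-free — reject
E: has honey, so not honey-free — out
F: has pistachio, so not tree-nut-free; has anchovy, so not fish-free — reject
G: has wheat flour, so not paleo — out
H: has sesame seed, so not sesame-free; has pistachio, so not tree-nut-free — out
I: has hazelnut, so not tree-nut-free — reject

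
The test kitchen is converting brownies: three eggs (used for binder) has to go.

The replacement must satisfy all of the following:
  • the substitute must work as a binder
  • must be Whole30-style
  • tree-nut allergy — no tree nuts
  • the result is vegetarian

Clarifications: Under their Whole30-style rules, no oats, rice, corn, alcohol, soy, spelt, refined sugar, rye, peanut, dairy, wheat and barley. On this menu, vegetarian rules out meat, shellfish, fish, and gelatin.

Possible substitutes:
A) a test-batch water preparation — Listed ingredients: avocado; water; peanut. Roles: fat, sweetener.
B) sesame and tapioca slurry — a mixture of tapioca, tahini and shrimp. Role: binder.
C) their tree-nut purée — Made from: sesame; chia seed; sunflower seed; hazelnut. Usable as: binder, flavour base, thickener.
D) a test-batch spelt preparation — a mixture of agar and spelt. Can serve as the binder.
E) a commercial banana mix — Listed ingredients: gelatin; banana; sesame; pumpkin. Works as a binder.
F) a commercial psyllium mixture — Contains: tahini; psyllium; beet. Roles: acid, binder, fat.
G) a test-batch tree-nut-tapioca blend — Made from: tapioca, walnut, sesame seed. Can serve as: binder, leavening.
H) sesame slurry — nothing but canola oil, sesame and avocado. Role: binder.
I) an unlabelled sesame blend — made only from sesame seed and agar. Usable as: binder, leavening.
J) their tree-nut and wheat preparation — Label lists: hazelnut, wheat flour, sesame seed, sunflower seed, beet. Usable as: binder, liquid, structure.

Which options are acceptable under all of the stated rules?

F, H, I

A: not usable as a binder; has peanut, so not Whole30-style — reject
B: has shrimp, so not vegetarian — out
C: has hazelnut, so not tree-nut-free — reject
D: has spelt, so not Whole30-style — no
E: has gelatin, so not vegetarian — reject
F: vegetarian, no tree nuts — OK
G: has walnut, so not tree-nut-free — out
H: vegetarian, Whole30-style — valid
I: only sesame seed and agar; none excluded — valid
J: has wheat flour, so not Whole30-style; has hazelnut, so not tree-nut-free — reject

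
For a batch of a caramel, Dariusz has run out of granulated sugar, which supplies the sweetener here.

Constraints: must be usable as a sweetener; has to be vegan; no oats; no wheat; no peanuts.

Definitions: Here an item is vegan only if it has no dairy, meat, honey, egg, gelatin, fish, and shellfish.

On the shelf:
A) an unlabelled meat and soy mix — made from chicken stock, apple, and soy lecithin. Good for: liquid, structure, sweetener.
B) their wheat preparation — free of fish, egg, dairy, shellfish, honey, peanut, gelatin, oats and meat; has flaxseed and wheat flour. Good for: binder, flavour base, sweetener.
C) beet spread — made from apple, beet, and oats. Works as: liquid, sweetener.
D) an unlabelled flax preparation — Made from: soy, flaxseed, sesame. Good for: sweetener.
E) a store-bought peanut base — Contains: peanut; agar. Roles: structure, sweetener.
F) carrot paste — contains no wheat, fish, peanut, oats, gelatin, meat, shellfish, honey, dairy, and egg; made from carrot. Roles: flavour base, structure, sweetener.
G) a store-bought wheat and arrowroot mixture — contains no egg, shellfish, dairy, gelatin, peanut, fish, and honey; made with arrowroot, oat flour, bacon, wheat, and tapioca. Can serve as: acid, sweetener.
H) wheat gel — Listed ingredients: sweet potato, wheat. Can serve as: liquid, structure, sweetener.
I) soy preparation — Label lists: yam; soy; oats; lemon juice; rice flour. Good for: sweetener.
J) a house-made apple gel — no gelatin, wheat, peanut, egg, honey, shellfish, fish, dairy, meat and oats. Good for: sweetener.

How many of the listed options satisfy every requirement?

A: has chicken stock, so not vegan — reject
B: has wheat flour, so not wheat-free — reject
C: has oats, so not oat-free — no
D: all constraints satisfied — keep
E: has peanut, so not peanut-free — out
F: works as a sweetener, no wheat, no oats — OK
G: has bacon, so not vegan; has wheat, so not wheat-free (and 1 more) — reject
H: has wheat, so not wheat-free — out
I: has oats, so not oat-free — reject
J: works as a sweetener, vegan, no wheat — valid

3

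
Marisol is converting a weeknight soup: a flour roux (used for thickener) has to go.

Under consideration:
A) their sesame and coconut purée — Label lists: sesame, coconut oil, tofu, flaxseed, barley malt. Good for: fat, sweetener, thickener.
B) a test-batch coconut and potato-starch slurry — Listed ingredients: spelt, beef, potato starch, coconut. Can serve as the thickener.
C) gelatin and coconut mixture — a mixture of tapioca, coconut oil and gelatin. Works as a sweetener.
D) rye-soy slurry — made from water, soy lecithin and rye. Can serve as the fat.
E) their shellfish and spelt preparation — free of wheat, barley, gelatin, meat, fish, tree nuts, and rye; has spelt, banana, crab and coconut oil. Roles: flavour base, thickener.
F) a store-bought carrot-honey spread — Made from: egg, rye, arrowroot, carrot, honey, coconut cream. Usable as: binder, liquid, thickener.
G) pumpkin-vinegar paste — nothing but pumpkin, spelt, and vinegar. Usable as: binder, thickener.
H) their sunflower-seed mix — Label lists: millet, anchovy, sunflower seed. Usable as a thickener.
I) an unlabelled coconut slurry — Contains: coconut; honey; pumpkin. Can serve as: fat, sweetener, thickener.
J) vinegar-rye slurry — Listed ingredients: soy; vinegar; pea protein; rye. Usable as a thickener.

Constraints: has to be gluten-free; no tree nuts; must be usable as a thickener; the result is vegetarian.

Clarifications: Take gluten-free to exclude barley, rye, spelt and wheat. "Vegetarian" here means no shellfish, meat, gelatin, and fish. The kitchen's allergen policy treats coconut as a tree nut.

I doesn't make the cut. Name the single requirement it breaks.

tree-nut-free

usable as a thickener: satisfied
gluten-free: satisfied
vegetarian: satisfied
tree-nut-free: has coconut — fails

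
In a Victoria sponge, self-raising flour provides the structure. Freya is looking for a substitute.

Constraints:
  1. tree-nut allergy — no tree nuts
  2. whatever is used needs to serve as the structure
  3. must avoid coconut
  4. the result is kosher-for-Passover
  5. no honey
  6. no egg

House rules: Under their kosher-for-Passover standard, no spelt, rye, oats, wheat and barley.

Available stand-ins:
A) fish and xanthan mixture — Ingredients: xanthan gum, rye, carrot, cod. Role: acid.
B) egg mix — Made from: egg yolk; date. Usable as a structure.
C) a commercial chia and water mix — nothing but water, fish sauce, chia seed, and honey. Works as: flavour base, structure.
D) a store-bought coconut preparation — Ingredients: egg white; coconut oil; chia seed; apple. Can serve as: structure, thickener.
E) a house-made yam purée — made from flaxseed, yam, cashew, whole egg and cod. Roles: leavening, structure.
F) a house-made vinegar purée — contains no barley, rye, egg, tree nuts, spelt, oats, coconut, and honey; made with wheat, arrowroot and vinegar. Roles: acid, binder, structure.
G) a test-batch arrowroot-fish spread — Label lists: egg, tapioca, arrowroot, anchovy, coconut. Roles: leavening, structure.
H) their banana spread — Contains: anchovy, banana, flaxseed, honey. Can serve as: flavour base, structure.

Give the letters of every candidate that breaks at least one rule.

A: not usable as a structure; has rye, so not kosher-for-Passover — out
B: has egg yolk, so not egg-free — no
C: has honey, so not honey-free — out
D: has egg white, so not egg-free; has coconut oil, so not coconut-free — no
E: has whole egg, so not egg-free; has cashew, so not tree-nut-free — no
F: has wheat, so not kosher-for-Passover — no
G: has egg, so not egg-free; has coconut, so not coconut-free — reject
H: has honey, so not honey-free — no

A, B, C, D, E, F, G, H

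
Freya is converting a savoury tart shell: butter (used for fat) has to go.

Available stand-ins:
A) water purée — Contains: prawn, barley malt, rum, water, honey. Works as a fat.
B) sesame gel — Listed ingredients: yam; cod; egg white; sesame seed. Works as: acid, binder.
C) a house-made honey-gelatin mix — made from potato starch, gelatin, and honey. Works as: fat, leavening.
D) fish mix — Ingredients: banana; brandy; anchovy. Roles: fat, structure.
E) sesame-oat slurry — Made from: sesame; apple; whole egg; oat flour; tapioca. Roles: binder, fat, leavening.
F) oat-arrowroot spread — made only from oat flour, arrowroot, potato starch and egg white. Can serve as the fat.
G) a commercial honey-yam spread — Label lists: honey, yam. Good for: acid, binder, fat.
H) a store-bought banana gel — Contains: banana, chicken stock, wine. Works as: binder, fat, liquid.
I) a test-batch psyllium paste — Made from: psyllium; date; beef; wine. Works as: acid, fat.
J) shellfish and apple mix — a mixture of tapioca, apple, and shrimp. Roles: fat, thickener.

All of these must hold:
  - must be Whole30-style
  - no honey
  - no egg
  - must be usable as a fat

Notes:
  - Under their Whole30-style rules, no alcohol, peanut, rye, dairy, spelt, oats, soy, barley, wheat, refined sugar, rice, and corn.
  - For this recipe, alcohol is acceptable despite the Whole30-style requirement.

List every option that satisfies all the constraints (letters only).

A: has barley malt, so not Whole30-style; has honey, so not honey-free — out
B: not usable as a fat; has egg white, so not egg-free — reject
C: has honey, so not honey-free — no
D: alcohol is permitted under the Whole30-style carve-out; nothing else excluded — valid
E: has oat flour, so not Whole30-style; has whole egg, so not egg-free — reject
F: has oat flour, so not Whole30-style; has egg white, so not egg-free — out
G: has honey, so not honey-free — reject
H: alcohol is permitted under the Whole30-style carve-out; nothing else excluded — keep
I: alcohol is permitted under the Whole30-style carve-out; nothing else excluded — keep
J: only shrimp, apple and tapioca; none excluded — valid

D, H, I, J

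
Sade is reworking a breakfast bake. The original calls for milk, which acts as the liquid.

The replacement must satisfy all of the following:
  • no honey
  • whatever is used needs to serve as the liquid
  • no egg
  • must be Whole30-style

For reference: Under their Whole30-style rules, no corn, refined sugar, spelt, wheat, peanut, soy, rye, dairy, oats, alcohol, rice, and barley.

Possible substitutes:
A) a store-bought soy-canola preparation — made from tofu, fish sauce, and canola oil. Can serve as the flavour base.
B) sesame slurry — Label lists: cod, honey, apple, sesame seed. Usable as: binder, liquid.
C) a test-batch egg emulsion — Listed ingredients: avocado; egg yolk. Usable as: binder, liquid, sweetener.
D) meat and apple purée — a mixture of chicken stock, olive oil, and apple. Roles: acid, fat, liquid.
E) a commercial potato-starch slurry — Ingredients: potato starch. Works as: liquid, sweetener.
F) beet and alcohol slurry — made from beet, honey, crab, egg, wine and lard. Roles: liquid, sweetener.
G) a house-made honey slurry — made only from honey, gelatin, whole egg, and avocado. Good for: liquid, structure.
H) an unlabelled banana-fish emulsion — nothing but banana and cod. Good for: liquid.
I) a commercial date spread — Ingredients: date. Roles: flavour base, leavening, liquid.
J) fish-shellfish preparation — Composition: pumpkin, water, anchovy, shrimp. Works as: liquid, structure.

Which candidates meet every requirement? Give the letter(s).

D, E, H, I, J

A: not usable as a liquid; has tofu, so not Whole30-style — no
B: has honey, so not honey-free — reject
C: has egg yolk, so not egg-free — reject
D: Whole30-style, no egg — valid
E: nothing on the exclusion list — valid
F: has wine, so not Whole30-style; has honey, so not honey-free (and 1 more) — no
G: has honey, so not honey-free; has whole egg, so not egg-free — no
H: only cod and banana; none excluded — keep
I: every rule checks out — OK
J: anchovy and shrimp etc. — none of it excluded — keep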